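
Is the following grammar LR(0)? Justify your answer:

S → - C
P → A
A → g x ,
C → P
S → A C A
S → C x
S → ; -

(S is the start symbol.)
No. Shift-reduce conflict between [P → A .] and [A → . g x ,]

A grammar is LR(0) if no state in the canonical LR(0) collection has:
  - both a shift item (dot before a terminal) and a complete item (shift-reduce conflict), or
  - two or more complete items (reduce-reduce conflict; the accept item [S' → S .] counts as a complete item here).

Augment with S' → S and build the canonical LR(0) collection (I0 = CLOSURE({[S' → . S]}), then GOTO on every symbol after a dot until no new states appear). It has 16 states:
  I0: { [A → . g x ,], [C → . P], [P → . A], [S → . - C], [S → . ; -], [S → . A C A], [S → . C x], [S' → . S] }  — shift
  I1: { [A → . g x ,], [C → . P], [P → . A], [S → - . C] }  — shift
  I2: { [S → ; . -] }  — shift
  I3: { [A → . g x ,], [C → . P], [P → . A], [P → A .], [S → A . C A] }  — shift, reduce
  I4: { [S → C . x] }  — shift
  I5: { [C → P .] }  — reduce
  I6: { [S' → S .] }  — accept
  I7: { [A → g . x ,] }  — shift
  I8: { [A → g x . ,] }  — shift
  I9: { [A → g x , .] }  — reduce
  I10: { [S → C x .] }  — reduce
  I11: { [P → A .] }  — reduce
  I12: { [A → . g x ,], [S → A C . A] }  — shift
  I13: { [S → A C A .] }  — reduce
  I14: { [S → ; - .] }  — reduce
  I15: { [S → - C .] }  — reduce

Conflict in state I3:
  Shift-reduce conflict between [P → A .] and [A → . g x ,]
So the grammar is NOT LR(0).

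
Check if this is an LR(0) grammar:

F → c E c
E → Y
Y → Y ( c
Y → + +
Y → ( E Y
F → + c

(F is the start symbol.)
Augment with F' → F and build the canonical LR(0) collection (I0 = CLOSURE({[F' → . F]}), then GOTO on every symbol after a dot until no new states appear). It has 15 states:
  I0: { [F → . + c], [F → . c E c], [F' → . F] }  — shift
  I1: { [F → + . c] }  — shift
  I2: { [F' → F .] }  — accept
  I3: { [E → . Y], [F → c . E c], [Y → . ( E Y], [Y → . + +], [Y → . Y ( c] }  — shift
  I4: { [E → . Y], [Y → ( . E Y], [Y → . ( E Y], [Y → . + +], [Y → . Y ( c] }  — shift
  I5: { [Y → + . +] }  — shift
  I6: { [F → c E . c] }  — shift
  I7: { [E → Y .], [Y → Y . ( c] }  — shift, reduce
  I8: { [Y → Y ( . c] }  — shift
  I9: { [Y → Y ( c .] }  — reduce
  I10: { [F → c E c .] }  — reduce
  I11: { [Y → + + .] }  — reduce
  I12: { [Y → ( E . Y], [Y → . ( E Y], [Y → . + +], [Y → . Y ( c] }  — shift
  I13: { [Y → ( E Y .], [Y → Y . ( c] }  — shift, reduce
  I14: { [F → + c .] }  — reduce

Conflict in state I7:
  Shift-reduce conflict between [E → Y .] and [Y → Y . ( c]
So the grammar is NOT LR(0).

Answer: No. Shift-reduce conflict between [E → Y .] and [Y → Y . ( c]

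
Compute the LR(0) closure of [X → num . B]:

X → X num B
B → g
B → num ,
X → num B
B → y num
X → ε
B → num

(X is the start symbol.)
To compute CLOSURE, for each item [A → α.Bβ] where B is a non-terminal, add [B → .γ] for all productions B → γ; repeat for the newly added items until nothing changes.

Start with: [X → num . B]
  [X → num . B] has the dot before B: add [B → . g], [B → . num ,], [B → . y num], [B → . num]
No further items can be added.

CLOSURE = { [B → . g], [B → . num ,], [B → . num], [B → . y num], [X → num . B] }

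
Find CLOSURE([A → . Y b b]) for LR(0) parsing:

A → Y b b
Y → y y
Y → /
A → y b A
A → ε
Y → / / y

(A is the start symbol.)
Start with: [A → . Y b b]
  [A → . Y b b] has the dot before Y: add [Y → . y y], [Y → . /], [Y → . / / y]
No further items can be added.

CLOSURE = { [A → . Y b b], [Y → . / / y], [Y → . /], [Y → . y y] }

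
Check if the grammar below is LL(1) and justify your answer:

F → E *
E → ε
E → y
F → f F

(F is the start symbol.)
Yes, the grammar is LL(1).

A grammar is LL(1) if for each non-terminal N with multiple productions, the predict sets of those productions are pairwise disjoint, where PREDICT(N → α) = (FIRST(α) \ {ε}) ∪ (FOLLOW(N) if α ⇒* ε).

Relevant sets:
  FIRST(E) = { 'y', ε }
  FOLLOW(E) = { '*' }

For F:
  PREDICT(F → E '*') = { '*', 'y' }
  PREDICT(F → f F) = { 'f' }
For E:
  PREDICT(E → ε) = { '*' }
  PREDICT(E → y) = { 'y' }

All predict sets are disjoint. The grammar IS LL(1).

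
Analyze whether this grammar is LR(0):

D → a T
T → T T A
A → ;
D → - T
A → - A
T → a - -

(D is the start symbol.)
No. Shift-reduce conflict between [D → a T .] and [T → . a - -]

Augment with D' → D and build the canonical LR(0) collection (I0 = CLOSURE({[D' → . D]}), then GOTO on every symbol after a dot until no new states appear). It has 14 states:
  I0: { [D → . - T], [D → . a T], [D' → . D] }  — shift
  I1: { [D → - . T], [T → . T T A], [T → . a - -] }  — shift
  I2: { [D' → D .] }  — accept
  I3: { [D → a . T], [T → . T T A], [T → . a - -] }  — shift
  I4: { [D → a T .], [T → . T T A], [T → . a - -], [T → T . T A] }  — shift, reduce
  I5: { [T → a . - -] }  — shift
  I6: { [T → a - . -] }  — shift
  I7: { [T → a - - .] }  — reduce
  I8: { [A → . - A], [A → . ;], [T → . T T A], [T → . a - -], [T → T . T A], [T → T T . A] }  — shift
  I9: { [A → - . A], [A → . - A], [A → . ;] }  — shift
  I10: { [A → ; .] }  — reduce
  I11: { [T → T T A .] }  — reduce
  I12: { [A → - A .] }  — reduce
  I13: { [D → - T .], [T → . T T A], [T → . a - -], [T → T . T A] }  — shift, reduce

Conflict in state I4:
  Shift-reduce conflict between [D → a T .] and [T → . a - -]
So the grammar is NOT LR(0).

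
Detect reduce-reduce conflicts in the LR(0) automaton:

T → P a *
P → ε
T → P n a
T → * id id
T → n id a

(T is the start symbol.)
A reduce-reduce conflict occurs when an LR(0) state has two complete items [A → α .] and [B → β .] — both call for a reduction, and with no lookahead the parser cannot choose between them.

Augment with T' → T and build the canonical LR(0) collection (I0 = CLOSURE({[T' → . T]}), then GOTO on every symbol after a dot until no new states appear). It has 13 states:
  I0: { [P → .], [T → . * id id], [T → . P a *], [T → . P n a], [T → . n id a], [T' → . T] }  — shift, reduce
  I1: { [T → * . id id] }  — shift
  I2: { [T → P . a *], [T → P . n a] }  — shift
  I3: { [T' → T .] }  — accept
  I4: { [T → n . id a] }  — shift
  I5: { [T → n id . a] }  — shift
  I6: { [T → n id a .] }  — reduce
  I7: { [T → P a . *] }  — shift
  I8: { [T → P n . a] }  — shift
  I9: { [T → P n a .] }  — reduce
  I10: { [T → P a * .] }  — reduce
  I11: { [T → * id . id] }  — shift
  I12: { [T → * id id .] }  — reduce

No state contains more than one complete item.

Answer: No reduce-reduce conflicts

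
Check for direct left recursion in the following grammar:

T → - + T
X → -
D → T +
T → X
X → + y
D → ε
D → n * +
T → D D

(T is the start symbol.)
T → - + T: starts with '-'
X → -: starts with '-'
D → T +: starts with T
T → X: starts with X
X → + y: starts with '+'
D → ε: starts with ε
D → n * +: starts with n
T → D D: starts with D

No direct left recursion found.

Answer: No direct left recursion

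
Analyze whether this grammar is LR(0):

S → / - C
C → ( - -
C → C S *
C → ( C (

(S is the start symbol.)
No. Shift-reduce conflict between [S → / - C .] and [S → . / - C]

Augment with S' → S and build the canonical LR(0) collection (I0 = CLOSURE({[S' → . S]}), then GOTO on every symbol after a dot until no new states appear). It has 12 states:
  I0: { [S → . / - C], [S' → . S] }  — shift
  I1: { [S → / . - C] }  — shift
  I2: { [S' → S .] }  — accept
  I3: { [C → . ( - -], [C → . ( C (], [C → . C S *], [S → / - . C] }  — shift
  I4: { [C → ( . - -], [C → ( . C (], [C → . ( - -], [C → . ( C (], [C → . C S *] }  — shift
  I5: { [C → C . S *], [S → . / - C], [S → / - C .] }  — shift, reduce
  I6: { [C → C S . *] }  — shift
  I7: { [C → C S * .] }  — reduce
  I8: { [C → ( - . -] }  — shift
  I9: { [C → ( C . (], [C → C . S *], [S → . / - C] }  — shift
  I10: { [C → ( C ( .] }  — reduce
  I11: { [C → ( - - .] }  — reduce

Conflict in state I5:
  Shift-reduce conflict between [S → / - C .] and [S → . / - C]
So the grammar is NOT LR(0).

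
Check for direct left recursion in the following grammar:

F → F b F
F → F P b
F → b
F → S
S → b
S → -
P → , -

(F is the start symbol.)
Yes, F is left-recursive

Direct left recursion occurs when N → N α for some non-terminal N (the right-hand side begins with the left-hand side itself).

F → F b F: LEFT RECURSIVE (starts with F)
F → F P b: LEFT RECURSIVE (starts with F)
F → b: starts with b
F → S: starts with S
S → b: starts with b
S → -: starts with '-'
P → , -: starts with ','

The grammar has direct left recursion on: F.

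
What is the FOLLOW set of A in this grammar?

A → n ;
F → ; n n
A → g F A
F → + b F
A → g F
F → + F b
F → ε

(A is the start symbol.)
To compute FOLLOW(A), find every occurrence of A on a right-hand side N → α A β: add FIRST(β) \ {ε}, and if β is empty or nullable also add FOLLOW(N). Iterate to a fixed point.

A is the start symbol, so $ ∈ FOLLOW(A).
In A → g F A: A is at the end; this adds FOLLOW(A) to itself — nothing new

Taking the union: FOLLOW(A) = { $ }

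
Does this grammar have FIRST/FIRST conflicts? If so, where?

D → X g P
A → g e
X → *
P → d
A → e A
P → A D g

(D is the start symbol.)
No FIRST/FIRST conflicts.

A FIRST/FIRST conflict occurs when two productions N → α and N → β for the same non-terminal have FIRST(α) ∩ FIRST(β) ≠ ∅ (with ε ∈ FIRST of a nullable right-hand side, so two nullable alternatives also conflict).

FIRST sets of the non-terminals at (or reachable through a nullable prefix from) the front of some alternative:
  FIRST(A) = { 'e', 'g' }

Productions for A:
  A → g e: FIRST = { 'g' }
  A → e A: FIRST = { 'e' }
Productions for P:
  P → d: FIRST = { 'd' }
  P → A D g: FIRST = { 'e', 'g' }
D, X have only one production, so no FIRST/FIRST conflict is possible there.

All alternatives of each non-terminal have pairwise disjoint FIRST sets.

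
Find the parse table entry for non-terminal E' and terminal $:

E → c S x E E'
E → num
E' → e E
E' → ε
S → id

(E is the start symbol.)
E' → ε

To find M[E', $], we find productions for E' where $ is in the predict set (PREDICT(N → α) = (FIRST(α) \ {ε}) ∪ (FOLLOW(N) if α ⇒* ε)).

Relevant sets:
  FOLLOW(E') = { $, 'e' }

E' → e E: PREDICT = { 'e' }
E' → ε: PREDICT = { $, 'e' }
  $ is in predict set, so this production goes in M[E', $]

M[E', $] = E' → ε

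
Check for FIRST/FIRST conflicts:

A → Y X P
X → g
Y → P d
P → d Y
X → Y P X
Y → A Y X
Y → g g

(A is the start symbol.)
A FIRST/FIRST conflict occurs when two productions N → α and N → β for the same non-terminal have FIRST(α) ∩ FIRST(β) ≠ ∅ (with ε ∈ FIRST of a nullable right-hand side, so two nullable alternatives also conflict).

FIRST sets of the non-terminals at (or reachable through a nullable prefix from) the front of some alternative:
  FIRST(Y) = { 'd', 'g' }
  FIRST(P) = { 'd' }
  FIRST(A) = { 'd', 'g' }

Productions for X:
  X → g: FIRST = { 'g' }
  X → Y P X: FIRST = { 'd', 'g' }
Productions for Y:
  Y → P d: FIRST = { 'd' }
  Y → A Y X: FIRST = { 'd', 'g' }
  Y → g g: FIRST = { 'g' }
A, P have only one production, so no FIRST/FIRST conflict is possible there.

Conflict for X: X → g and X → Y P X
  Overlap: { 'g' }
Conflict for Y: Y → P d and Y → A Y X
  Overlap: { 'd' }
Conflict for Y: Y → A Y X and Y → g g
  Overlap: { 'g' }

Answer: Yes. X → g / X → Y P X on { 'g' }; Y → P d / Y → A Y X on { 'd' }; Y → A Y X / Y → g g on { 'g' }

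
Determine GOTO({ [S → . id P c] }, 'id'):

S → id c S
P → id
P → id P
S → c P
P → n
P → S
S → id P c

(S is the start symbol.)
GOTO(I, 'id') = CLOSURE({ [A → αX.β] : [A → α.Xβ] ∈ I, X = 'id' })

Items with dot before 'id', with the dot advanced:
  [S → . id P c] → [S → id . P c]
Closure of the advanced items:
  [S → id . P c] has the dot before P: add [P → . id], [P → . id P], [P → . n], [P → . S]
  [P → . S] has the dot before S: add [S → . id c S], [S → . c P], [S → . id P c]

GOTO = { [P → . S], [P → . id P], [P → . id], [P → . n], [S → . c P], [S → . id P c], [S → . id c S], [S → id . P c] }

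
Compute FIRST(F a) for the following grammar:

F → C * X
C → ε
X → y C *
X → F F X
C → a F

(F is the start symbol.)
FIRST sets of the non-terminals involved (from the grammar, by fixed-point iteration):
  FIRST(F) = { '*', 'a' }

To compute FIRST(F a), process the symbols left to right:
Symbol F is a non-terminal. Add FIRST(F) \ {ε} = { '*', 'a' }
F is not nullable (ε ∉ FIRST(F)), so stop here.
FIRST(F a) = { '*', 'a' }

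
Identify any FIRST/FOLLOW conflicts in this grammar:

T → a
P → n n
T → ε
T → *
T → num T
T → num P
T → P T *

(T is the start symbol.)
A FIRST/FOLLOW conflict occurs when a non-terminal N has a nullable alternative N → β (β ⇒* ε) and another alternative N → α with FIRST(α) ∩ FOLLOW(N) ≠ ∅: on such a lookahead the parser cannot decide between expanding α and letting N vanish via β.

Nullable non-terminals: T.
FIRST sets used below: FIRST(P) = { 'n' }

T: nullable alternative(s) T → ε; FOLLOW(T) = { $, '*' }
  T → a: FIRST \ {ε} = { 'a' } — disjoint from FOLLOW(T)
  T → ε: FIRST \ {ε} = { } — this is the only nullable alternative, skip
  T → *: FIRST \ {ε} = { '*' } — overlaps FOLLOW(T) on { '*' }: CONFLICT
  T → num T: FIRST \ {ε} = { 'num' } — disjoint from FOLLOW(T)
  T → num P: FIRST \ {ε} = { 'num' } — disjoint from FOLLOW(T)
  T → P T *: FIRST \ {ε} = { 'n' } — disjoint from FOLLOW(T)

P has no nullable alternative, so no FIRST/FOLLOW check is needed there.

So the grammar has 1 FIRST/FOLLOW conflict (marked CONFLICT above).

Answer: Yes. T → '*' with FOLLOW(T) on { '*' }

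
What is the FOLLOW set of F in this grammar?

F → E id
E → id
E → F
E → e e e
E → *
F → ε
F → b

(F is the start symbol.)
To compute FOLLOW(F), find every occurrence of F on a right-hand side N → α F β: add FIRST(β) \ {ε}, and if β is empty or nullable also add FOLLOW(N). Iterate to a fixed point.

F is the start symbol, so $ ∈ FOLLOW(F).
In E → F: F is at the end, add FOLLOW(E)

The FOLLOW sets referred to above (computed the same way, to a fixed point):
  FOLLOW(E) = { 'id' }

Taking the union: FOLLOW(F) = { $, 'id' }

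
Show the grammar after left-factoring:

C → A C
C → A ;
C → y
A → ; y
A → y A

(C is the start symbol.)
Left-factoring transforms A → αβ₁ | αβ₂ into A → αA' and A' → β₁ | β₂
(α is the longest common prefix among the alternatives). Repeat until
no nonterminal has two alternatives with a common prefix.

Round 1: C has alternatives sharing prefix 'A'. Introduce C': C → A C'
  Add: C' → C
  Add: C' → ;

No remaining common prefixes — done.

Resulting grammar:
C → A C'
C' → C
C' → ;
C → y
A → ; y
A → y A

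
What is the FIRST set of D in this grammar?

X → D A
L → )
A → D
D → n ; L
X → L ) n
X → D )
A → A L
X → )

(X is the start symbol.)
{ 'n' }

To compute FIRST(D), examine every production with D on the left-hand side, reading each right-hand side left to right until a non-nullable symbol is reached.

From D → n ; L:
  - n is a terminal: add 'n' and stop

Collecting: FIRST(D) = { 'n' }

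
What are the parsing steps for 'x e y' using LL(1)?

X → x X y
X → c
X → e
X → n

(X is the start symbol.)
LL(1) parsing maintains a stack (initially the start symbol over $) and the input. At each step: if the stack top is a terminal, match it against the current input token; if it is a non-terminal N, replace it with the RHS of M[N, lookahead] (the unique production whose predict set contains the lookahead).

Stack is shown with the top on the left.

Stack    Input    Action
------------------------
X $      x e y $  output X → x X y
x X y $  x e y $  match 'x'
X y $    e y $    output X → e
e y $    e y $    match 'e'
y $      y $      match 'y'
$        $        accept

The string is accepted.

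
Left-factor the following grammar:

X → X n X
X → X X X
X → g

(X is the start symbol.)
Left-factoring transforms A → αβ₁ | αβ₂ into A → αA' and A' → β₁ | β₂
(α is the longest common prefix among the alternatives). Repeat until
no nonterminal has two alternatives with a common prefix.

Round 1: X has alternatives sharing prefix 'X'. Introduce X': X → X X'
  Add: X' → n X
  Add: X' → X X

No remaining common prefixes — done.

Resulting grammar:
X → X X'
X' → n X
X' → X X
X → g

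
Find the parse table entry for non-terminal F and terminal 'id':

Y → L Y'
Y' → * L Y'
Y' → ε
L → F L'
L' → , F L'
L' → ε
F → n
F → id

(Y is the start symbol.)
F → id

To find M[F, 'id'], we find productions for F where 'id' is in the predict set (PREDICT(N → α) = (FIRST(α) \ {ε}) ∪ (FOLLOW(N) if α ⇒* ε)).

F → n: PREDICT = { 'n' }
F → id: PREDICT = { 'id' }
  'id' is in predict set, so this production goes in M[F, 'id']

M[F, 'id'] = F → id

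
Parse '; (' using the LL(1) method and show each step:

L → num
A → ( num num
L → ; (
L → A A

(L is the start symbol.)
Stack is shown with the top on the left.

Stack  Input  Action
--------------------
L $    ; ( $  output L → ; (
; ( $  ; ( $  match ';'
( $    ( $    match '('
$      $      accept

The string is accepted.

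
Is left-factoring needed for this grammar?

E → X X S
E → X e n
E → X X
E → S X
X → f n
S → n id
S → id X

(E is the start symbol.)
Yes, E has productions with common prefix 'X'

Left-factoring is needed when two productions for the same non-terminal
share a common prefix on the right-hand side.

Productions for E:
  E → X X S
  E → X e n
  E → X X
  E → S X
Productions for S:
  S → n id
  S → id X

Found common prefix 'X' in productions for E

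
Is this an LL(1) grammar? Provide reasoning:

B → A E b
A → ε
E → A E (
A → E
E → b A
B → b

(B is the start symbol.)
No. Predict set conflict for B: { 'b' }

Relevant sets:
  FIRST(A) = { 'b', ε }
  FIRST(E) = { 'b' }
  FOLLOW(A) = { '(', 'b' }

For B:
  PREDICT(B → A E b) = { 'b' }
  PREDICT(B → b) = { 'b' }
For A:
  PREDICT(A → ε) = { '(', 'b' }
  PREDICT(A → E) = { 'b' }
For E:
  PREDICT(E → A E '(') = { 'b' }
  PREDICT(E → b A) = { 'b' }

Conflict found: Predict set conflict for B: { 'b' }
The grammar is NOT LL(1).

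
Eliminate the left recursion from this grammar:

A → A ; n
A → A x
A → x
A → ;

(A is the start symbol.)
A → x A'
A → ; A'
A' → ; n A'
A' → x A'
A' → ε

A is directly left-recursive. The standard transformation for
  A → A α₁ | ... | A α_m | β₁ | ... | β_n
is
  A  → β₁ A' | ... | β_n A'
  A' → α₁ A' | ... | α_m A' | ε

A → x becomes A → x A'
A → ; becomes A → ; A'
A → A ; n becomes A' → ; n A'
A → A x becomes A' → x A'
Add A' → ε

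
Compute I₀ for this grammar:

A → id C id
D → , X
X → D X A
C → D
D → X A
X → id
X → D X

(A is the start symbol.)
{ [A → . id C id], [A' → . A] }

First, augment the grammar with A' → A
I₀ = CLOSURE({ [A' → . A] }):
  [A' → . A] has the dot before A: add [A → . id C id]
No further items can be added.

I₀ = { [A → . id C id], [A' → . A] }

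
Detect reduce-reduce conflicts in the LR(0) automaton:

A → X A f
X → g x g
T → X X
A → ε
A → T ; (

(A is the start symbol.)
Yes — I8: [A → .] vs [T → X X .]

A reduce-reduce conflict occurs when an LR(0) state has two complete items [A → α .] and [B → β .] — both call for a reduction, and with no lookahead the parser cannot choose between them.

Augment with A' → A and build the canonical LR(0) collection (I0 = CLOSURE({[A' → . A]}), then GOTO on every symbol after a dot until no new states appear). It has 12 states:
  I0: { [A → . T ; (], [A → . X A f], [A → .], [A' → . A], [T → . X X], [X → . g x g] }  — shift, reduce
  I1: { [A' → A .] }  — accept
  I2: { [A → T . ; (] }  — shift
  I3: { [A → . T ; (], [A → . X A f], [A → .], [A → X . A f], [T → . X X], [T → X . X], [X → . g x g] }  — shift, reduce
  I4: { [X → g . x g] }  — shift
  I5: { [X → g x . g] }  — shift
  I6: { [X → g x g .] }  — reduce
  I7: { [A → X A . f] }  — shift
  I8: { [A → . T ; (], [A → . X A f], [A → .], [A → X . A f], [T → . X X], [T → X . X], [T → X X .], [X → . g x g] }  — shift, 2 reduces
  I9: { [A → X A f .] }  — reduce
  I10: { [A → T ; . (] }  — shift
  I11: { [A → T ; ( .] }  — reduce

I8 contains complete items [A → .], [T → X X .] — reduce-reduce conflict.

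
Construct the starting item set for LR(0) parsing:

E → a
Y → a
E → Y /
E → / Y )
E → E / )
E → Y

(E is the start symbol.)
{ [E → . / Y )], [E → . E / )], [E → . Y /], [E → . Y], [E → . a], [E' → . E], [Y → . a] }

First, augment the grammar with E' → E
I₀ = CLOSURE({ [E' → . E] }):
  [E' → . E] has the dot before E: add [E → . a], [E → . Y /], [E → . / Y )], [E → . E / )], [E → . Y]
  [E → . Y /] has the dot before Y: add [Y → . a]
No further items can be added.

I₀ = { [E → . / Y )], [E → . E / )], [E → . Y /], [E → . Y], [E → . a], [E' → . E], [Y → . a] }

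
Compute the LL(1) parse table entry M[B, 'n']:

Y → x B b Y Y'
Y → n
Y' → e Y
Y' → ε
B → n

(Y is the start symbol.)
B → n

To find M[B, 'n'], we find productions for B where 'n' is in the predict set (PREDICT(N → α) = (FIRST(α) \ {ε}) ∪ (FOLLOW(N) if α ⇒* ε)).

B → n: PREDICT = { 'n' }
  'n' is in predict set, so this production goes in M[B, 'n']

M[B, 'n'] = B → n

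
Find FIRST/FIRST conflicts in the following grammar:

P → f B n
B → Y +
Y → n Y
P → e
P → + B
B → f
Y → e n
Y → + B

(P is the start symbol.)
No FIRST/FIRST conflicts.

A FIRST/FIRST conflict occurs when two productions N → α and N → β for the same non-terminal have FIRST(α) ∩ FIRST(β) ≠ ∅ (with ε ∈ FIRST of a nullable right-hand side, so two nullable alternatives also conflict).

FIRST sets of the non-terminals at (or reachable through a nullable prefix from) the front of some alternative:
  FIRST(Y) = { '+', 'e', 'n' }

Productions for P:
  P → f B n: FIRST = { 'f' }
  P → e: FIRST = { 'e' }
  P → + B: FIRST = { '+' }
Productions for B:
  B → Y +: FIRST = { '+', 'e', 'n' }
  B → f: FIRST = { 'f' }
Productions for Y:
  Y → n Y: FIRST = { 'n' }
  Y → e n: FIRST = { 'e' }
  Y → + B: FIRST = { '+' }

All alternatives of each non-terminal have pairwise disjoint FIRST sets.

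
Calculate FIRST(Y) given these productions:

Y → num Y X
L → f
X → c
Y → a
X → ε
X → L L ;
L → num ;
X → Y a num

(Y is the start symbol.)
{ 'a', 'num' }

To compute FIRST(Y), examine every production with Y on the left-hand side, reading each right-hand side left to right until a non-nullable symbol is reached.

From Y → num Y X:
  - num is a terminal: add 'num' and stop
From Y → a:
  - a is a terminal: add 'a' and stop

Collecting: FIRST(Y) = { 'a', 'num' }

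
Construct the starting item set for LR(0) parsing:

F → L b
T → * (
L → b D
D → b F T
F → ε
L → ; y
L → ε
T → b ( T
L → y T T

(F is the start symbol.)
First, augment the grammar with F' → F
I₀ = CLOSURE({ [F' → . F] }):
  [F' → . F] has the dot before F: add [F → . L b], [F → .]
  [F → . L b] has the dot before L: add [L → . b D], [L → . ; y], [L → .], [L → . y T T]
No further items can be added.

I₀ = { [F → . L b], [F → .], [F' → . F], [L → . ; y], [L → . b D], [L → . y T T], [L → .] }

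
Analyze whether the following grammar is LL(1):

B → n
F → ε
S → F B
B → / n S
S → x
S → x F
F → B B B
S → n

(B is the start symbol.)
No. Predict set conflict for F: { '/', 'n' }

Relevant sets:
  FIRST(B) = { '/', 'n' }
  FIRST(F) = { '/', 'n', ε }
  FOLLOW(F) = { $, '/', 'n' }

For B:
  PREDICT(B → n) = { 'n' }
  PREDICT(B → '/' n S) = { '/' }
For F:
  PREDICT(F → ε) = { $, '/', 'n' }
  PREDICT(F → B B B) = { '/', 'n' }
For S:
  PREDICT(S → F B) = { '/', 'n' }
  PREDICT(S → x) = { 'x' }
  PREDICT(S → x F) = { 'x' }
  PREDICT(S → n) = { 'n' }

Conflict found: Predict set conflict for F: { '/', 'n' }
The grammar is NOT LL(1).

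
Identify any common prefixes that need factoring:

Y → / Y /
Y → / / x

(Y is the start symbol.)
Left-factoring is needed when two productions for the same non-terminal
share a common prefix on the right-hand side.

Productions for Y:
  Y → / Y /
  Y → / / x

Found common prefix '/' in productions for Y

Answer: Yes, Y has productions with common prefix '/'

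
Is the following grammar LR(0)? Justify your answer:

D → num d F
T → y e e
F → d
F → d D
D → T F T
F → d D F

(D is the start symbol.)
A grammar is LR(0) if no state in the canonical LR(0) collection has:
  - both a shift item (dot before a terminal) and a complete item (shift-reduce conflict), or
  - two or more complete items (reduce-reduce conflict; the accept item [D' → D .] counts as a complete item here).

Augment with D' → D and build the canonical LR(0) collection (I0 = CLOSURE({[D' → . D]}), then GOTO on every symbol after a dot until no new states appear). It has 14 states:
  I0: { [D → . T F T], [D → . num d F], [D' → . D], [T → . y e e] }  — shift
  I1: { [D' → D .] }  — accept
  I2: { [D → T . F T], [F → . d D F], [F → . d D], [F → . d] }  — shift
  I3: { [D → num . d F] }  — shift
  I4: { [T → y . e e] }  — shift
  I5: { [T → y e . e] }  — shift
  I6: { [T → y e e .] }  — reduce
  I7: { [D → num d . F], [F → . d D F], [F → . d D], [F → . d] }  — shift
  I8: { [D → num d F .] }  — reduce
  I9: { [D → . T F T], [D → . num d F], [F → d . D F], [F → d . D], [F → d .], [T → . y e e] }  — shift, reduce
  I10: { [F → . d D F], [F → . d D], [F → . d], [F → d D . F], [F → d D .] }  — shift, reduce
  I11: { [F → d D F .] }  — reduce
  I12: { [D → T F . T], [T → . y e e] }  — shift
  I13: { [D → T F T .] }  — reduce

Conflict in state I9:
  Shift-reduce conflict between [F → d .] and [D → . num d F]
So the grammar is NOT LR(0).

Answer: No. Shift-reduce conflict between [F → d .] and [D → . num d F]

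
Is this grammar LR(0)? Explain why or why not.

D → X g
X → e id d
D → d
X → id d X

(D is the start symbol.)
A grammar is LR(0) if no state in the canonical LR(0) collection has:
  - both a shift item (dot before a terminal) and a complete item (shift-reduce conflict), or
  - two or more complete items (reduce-reduce conflict; the accept item [D' → D .] counts as a complete item here).

Augment with D' → D and build the canonical LR(0) collection (I0 = CLOSURE({[D' → . D]}), then GOTO on every symbol after a dot until no new states appear). It has 11 states:
  I0: { [D → . X g], [D → . d], [D' → . D], [X → . e id d], [X → . id d X] }  — shift
  I1: { [D' → D .] }  — accept
  I2: { [D → X . g] }  — shift
  I3: { [D → d .] }  — reduce
  I4: { [X → e . id d] }  — shift
  I5: { [X → id . d X] }  — shift
  I6: { [X → . e id d], [X → . id d X], [X → id d . X] }  — shift
  I7: { [X → id d X .] }  — reduce
  I8: { [X → e id . d] }  — shift
  I9: { [X → e id d .] }  — reduce
  I10: { [D → X g .] }  — reduce

Every state is either a pure shift/goto state or contains exactly one complete item and nothing to shift — no conflicts. The grammar is LR(0).

Answer: Yes, the grammar is LR(0)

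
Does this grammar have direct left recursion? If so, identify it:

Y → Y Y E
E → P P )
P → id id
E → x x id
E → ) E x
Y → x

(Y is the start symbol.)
Yes, Y is left-recursive

Direct left recursion occurs when N → N α for some non-terminal N (the right-hand side begins with the left-hand side itself).

Y → Y Y E: LEFT RECURSIVE (starts with Y)
E → P P ): starts with P
P → id id: starts with id
E → x x id: starts with x
E → ) E x: starts with ')'
Y → x: starts with x

The grammar has direct left recursion on: Y.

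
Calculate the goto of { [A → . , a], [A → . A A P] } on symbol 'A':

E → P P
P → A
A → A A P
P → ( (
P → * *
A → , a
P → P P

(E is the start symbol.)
GOTO(I, 'A') = CLOSURE({ [A → αX.β] : [A → α.Xβ] ∈ I, X = 'A' })

Items with dot before 'A', with the dot advanced:
  [A → . A A P] → [A → A . A P]
Closure of the advanced items:
  [A → A . A P] has the dot before A: add [A → . A A P], [A → . , a]

GOTO = { [A → . , a], [A → . A A P], [A → A . A P] }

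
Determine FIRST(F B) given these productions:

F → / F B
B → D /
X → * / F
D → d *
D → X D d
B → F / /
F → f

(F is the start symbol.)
{ '/', 'f' }

FIRST sets of the non-terminals involved (from the grammar, by fixed-point iteration):
  FIRST(F) = { '/', 'f' }

To compute FIRST(F B), process the symbols left to right:
Symbol F is a non-terminal. Add FIRST(F) \ {ε} = { '/', 'f' }
F is not nullable (ε ∉ FIRST(F)), so stop here.
FIRST(F B) = { '/', 'f' }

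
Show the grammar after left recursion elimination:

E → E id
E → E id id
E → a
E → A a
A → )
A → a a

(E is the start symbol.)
E → a E'
E → A a E'
E' → id E'
E' → id id E'
E' → ε
A → )
A → a a

E is directly left-recursive. The standard transformation for
  A → A α₁ | ... | A α_m | β₁ | ... | β_n
is
  A  → β₁ A' | ... | β_n A'
  A' → α₁ A' | ... | α_m A' | ε

E → a becomes E → a E'
E → A a becomes E → A a E'
E → E id becomes E' → id E'
E → E id id becomes E' → id id E'
Add E' → ε

Productions for other non-terminals are unchanged:
  A → )
  A → a a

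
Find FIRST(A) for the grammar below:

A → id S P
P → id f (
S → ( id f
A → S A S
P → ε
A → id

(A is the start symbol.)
To compute FIRST(A), examine every production with A on the left-hand side, reading each right-hand side left to right until a non-nullable symbol is reached.

FIRST sets of the other non-terminals involved (by the same procedure, iterated to a fixed point):
  FIRST(S) = { '(' }

From A → id S P:
  - id is a terminal: add 'id' and stop
From A → S A S:
  - S is a non-terminal: add FIRST(S) \ {ε} = { '(' }
    S is not nullable, so stop
From A → id:
  - id is a terminal: add 'id' and stop

Collecting: FIRST(A) = { '(', 'id' }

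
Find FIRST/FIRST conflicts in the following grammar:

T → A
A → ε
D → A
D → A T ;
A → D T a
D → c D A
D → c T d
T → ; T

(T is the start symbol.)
FIRST sets of the non-terminals at (or reachable through a nullable prefix from) the front of some alternative:
  FIRST(A) = { ';', 'a', 'c', ε }
  FIRST(D) = { ';', 'a', 'c', ε }
  FIRST(T) = { ';', 'a', 'c', ε }

Productions for T:
  T → A: FIRST = { ';', 'a', 'c', ε }
  T → ; T: FIRST = { ';' }
Productions for A:
  A → ε: FIRST = { ε }
  A → D T a: FIRST = { ';', 'a', 'c' }
Productions for D:
  D → A: FIRST = { ';', 'a', 'c', ε }
  D → A T ;: FIRST = { ';', 'a', 'c' }
  D → c D A: FIRST = { 'c' }
  D → c T d: FIRST = { 'c' }

Conflict for T: T → A and T → ; T
  Overlap: { ';' }
Conflict for D: D → A and D → A T ;
  Overlap: { ';', 'a', 'c' }
Conflict for D: D → A and D → c D A
  Overlap: { 'c' }
Conflict for D: D → A and D → c T d
  Overlap: { 'c' }
Conflict for D: D → A T ; and D → c D A
  Overlap: { 'c' }
Conflict for D: D → A T ; and D → c T d
  Overlap: { 'c' }
Conflict for D: D → c D A and D → c T d
  Overlap: { 'c' }

Answer: Yes. T → A / T → ';' T on { ';' }; D → A / D → A T ';' on { ';', 'a', 'c' }; D → A / D → c D A on { 'c' }; D → A / D → c T d on { 'c' }; D → A T ';' / D → c D A on { 'c' }; D → A T ';' / D → c T d on { 'c' }; D → c D A / D → c T d on { 'c' }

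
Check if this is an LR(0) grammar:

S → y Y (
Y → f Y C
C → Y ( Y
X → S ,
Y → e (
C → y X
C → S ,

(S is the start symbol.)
Augment with S' → S and build the canonical LR(0) collection (I0 = CLOSURE({[S' → . S]}), then GOTO on every symbol after a dot until no new states appear). It has 19 states:
  I0: { [S → . y Y (], [S' → . S] }  — shift
  I1: { [S' → S .] }  — accept
  I2: { [S → y . Y (], [Y → . e (], [Y → . f Y C] }  — shift
  I3: { [S → y Y . (] }  — shift
  I4: { [Y → e . (] }  — shift
  I5: { [Y → . e (], [Y → . f Y C], [Y → f . Y C] }  — shift
  I6: { [C → . S ,], [C → . Y ( Y], [C → . y X], [S → . y Y (], [Y → . e (], [Y → . f Y C], [Y → f Y . C] }  — shift
  I7: { [Y → f Y C .] }  — reduce
  I8: { [C → S . ,] }  — shift
  I9: { [C → Y . ( Y] }  — shift
  I10: { [C → y . X], [S → . y Y (], [S → y . Y (], [X → . S ,], [Y → . e (], [Y → . f Y C] }  — shift
  I11: { [X → S . ,] }  — shift
  I12: { [C → y X .] }  — reduce
  I13: { [X → S , .] }  — reduce
  I14: { [C → Y ( . Y], [Y → . e (], [Y → . f Y C] }  — shift
  I15: { [C → Y ( Y .] }  — reduce
  I16: { [C → S , .] }  — reduce
  I17: { [Y → e ( .] }  — reduce
  I18: { [S → y Y ( .] }  — reduce

Every state is either a pure shift/goto state or contains exactly one complete item and nothing to shift — no conflicts. The grammar is LR(0).

Answer: Yes, the grammar is LR(0)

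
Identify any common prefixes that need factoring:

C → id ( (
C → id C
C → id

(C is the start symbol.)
Left-factoring is needed when two productions for the same non-terminal
share a common prefix on the right-hand side.

Productions for C:
  C → id ( (
  C → id C
  C → id

Found common prefix 'id' in productions for C

Answer: Yes, C has productions with common prefix 'id'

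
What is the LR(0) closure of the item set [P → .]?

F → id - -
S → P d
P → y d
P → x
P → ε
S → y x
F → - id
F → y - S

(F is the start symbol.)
{ [P → .] }

To compute CLOSURE, for each item [A → α.Bβ] where B is a non-terminal, add [B → .γ] for all productions B → γ; repeat for the newly added items until nothing changes.

Start with: [P → .]
The dot is at the end, so nothing is added.

CLOSURE = { [P → .] }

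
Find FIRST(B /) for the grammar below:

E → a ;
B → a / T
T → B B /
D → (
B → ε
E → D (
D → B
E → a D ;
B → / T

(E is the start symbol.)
{ '/', 'a' }

FIRST sets of the non-terminals involved (from the grammar, by fixed-point iteration):
  FIRST(B) = { '/', 'a', ε }

To compute FIRST(B /), process the symbols left to right:
Symbol B is a non-terminal. Add FIRST(B) \ {ε} = { '/', 'a' }
B is nullable (ε ∈ FIRST(B)), continue to the next symbol.
Symbol / is a terminal. Add '/' and stop.
FIRST(B /) = { '/', 'a' }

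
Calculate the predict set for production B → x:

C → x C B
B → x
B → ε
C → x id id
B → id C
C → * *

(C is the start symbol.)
{ 'x' }

PREDICT(B → x) = (FIRST(RHS) \ {ε}) ∪ (FOLLOW(B) if ε ∈ FIRST(RHS), i.e. RHS ⇒* ε)
FIRST(x) = { 'x' }
ε ∉ FIRST(x), so FOLLOW(B) is not added.
PREDICT(B → x) = { 'x' }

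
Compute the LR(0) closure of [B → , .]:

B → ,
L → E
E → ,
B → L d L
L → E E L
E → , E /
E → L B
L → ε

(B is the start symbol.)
To compute CLOSURE, for each item [A → α.Bβ] where B is a non-terminal, add [B → .γ] for all productions B → γ; repeat for the newly added items until nothing changes.

Start with: [B → , .]
The dot is at the end, so nothing is added.

CLOSURE = { [B → , .] }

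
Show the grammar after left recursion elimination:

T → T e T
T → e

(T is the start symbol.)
T → e T'
T' → e T T'
T' → ε

T is directly left-recursive. The standard transformation for
  A → A α₁ | ... | A α_m | β₁ | ... | β_n
is
  A  → β₁ A' | ... | β_n A'
  A' → α₁ A' | ... | α_m A' | ε

T → e becomes T → e T'
T → T e T becomes T' → e T T'
Add T' → ε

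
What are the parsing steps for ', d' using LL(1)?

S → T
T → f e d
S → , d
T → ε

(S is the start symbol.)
LL(1) parsing maintains a stack (initially the start symbol over $) and the input. At each step: if the stack top is a terminal, match it against the current input token; if it is a non-terminal N, replace it with the RHS of M[N, lookahead] (the unique production whose predict set contains the lookahead).

Stack is shown with the top on the left.

Stack  Input  Action
--------------------
S $    , d $  output S → , d
, d $  , d $  match ','
d $    d $    match 'd'
$      $      accept

The string is accepted.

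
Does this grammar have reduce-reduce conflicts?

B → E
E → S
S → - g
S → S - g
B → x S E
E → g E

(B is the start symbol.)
Yes — I10: [S → - g .] vs [S → S - g .]

A reduce-reduce conflict occurs when an LR(0) state has two complete items [A → α .] and [B → β .] — both call for a reduction, and with no lookahead the parser cannot choose between them.

Augment with B' → B and build the canonical LR(0) collection (I0 = CLOSURE({[B' → . B]}), then GOTO on every symbol after a dot until no new states appear). It has 15 states:
  I0: { [B → . E], [B → . x S E], [B' → . B], [E → . S], [E → . g E], [S → . - g], [S → . S - g] }  — shift
  I1: { [S → - . g] }  — shift
  I2: { [B' → B .] }  — accept
  I3: { [B → E .] }  — reduce
  I4: { [E → S .], [S → S . - g] }  — shift, reduce
  I5: { [E → . S], [E → . g E], [E → g . E], [S → . - g], [S → . S - g] }  — shift
  I6: { [B → x . S E], [S → . - g], [S → . S - g] }  — shift
  I7: { [B → x S . E], [E → . S], [E → . g E], [S → . - g], [S → . S - g], [S → S . - g] }  — shift
  I8: { [S → - . g], [S → S - . g] }  — shift
  I9: { [B → x S E .] }  — reduce
  I10: { [S → - g .], [S → S - g .] }  — 2 reduces
  I11: { [E → g E .] }  — reduce
  I12: { [S → S - . g] }  — shift
  I13: { [S → S - g .] }  — reduce
  I14: { [S → - g .] }  — reduce

I10 contains complete items [S → - g .], [S → S - g .] — reduce-reduce conflict.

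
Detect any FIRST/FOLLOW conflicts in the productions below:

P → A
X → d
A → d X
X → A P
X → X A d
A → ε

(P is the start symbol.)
Yes. X → d with FOLLOW(X) on { 'd' }; X → X A d with FOLLOW(X) on { 'd' }; A → d X with FOLLOW(A) on { 'd' }

A FIRST/FOLLOW conflict occurs when a non-terminal N has a nullable alternative N → β (β ⇒* ε) and another alternative N → α with FIRST(α) ∩ FOLLOW(N) ≠ ∅: on such a lookahead the parser cannot decide between expanding α and letting N vanish via β.

Nullable non-terminals: A, P, X.
FIRST sets used below: FIRST(A) = { 'd', ε }, FIRST(P) = { 'd', ε }, FIRST(X) = { 'd', ε }

A: nullable alternative(s) A → ε; FOLLOW(A) = { $, 'd' }
  A → d X: FIRST \ {ε} = { 'd' } — overlaps FOLLOW(A) on { 'd' }: CONFLICT
  A → ε: FIRST \ {ε} = { } — this is the only nullable alternative, skip
P has a nullable alternative but only one production, so nothing to check.

X: nullable alternative(s) X → A P; FOLLOW(X) = { $, 'd' }
  X → d: FIRST \ {ε} = { 'd' } — overlaps FOLLOW(X) on { 'd' }: CONFLICT
  X → A P: FIRST \ {ε} = { 'd' } — this is the only nullable alternative, skip
  X → X A d: FIRST \ {ε} = { 'd' } — overlaps FOLLOW(X) on { 'd' }: CONFLICT

So the grammar has 3 FIRST/FOLLOW conflicts (marked CONFLICT above).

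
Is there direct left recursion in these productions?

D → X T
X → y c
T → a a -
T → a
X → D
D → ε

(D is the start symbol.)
No direct left recursion

D → X T: starts with X
X → y c: starts with y
T → a a -: starts with a
T → a: starts with a
X → D: starts with D
D → ε: starts with ε

No direct left recursion found.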